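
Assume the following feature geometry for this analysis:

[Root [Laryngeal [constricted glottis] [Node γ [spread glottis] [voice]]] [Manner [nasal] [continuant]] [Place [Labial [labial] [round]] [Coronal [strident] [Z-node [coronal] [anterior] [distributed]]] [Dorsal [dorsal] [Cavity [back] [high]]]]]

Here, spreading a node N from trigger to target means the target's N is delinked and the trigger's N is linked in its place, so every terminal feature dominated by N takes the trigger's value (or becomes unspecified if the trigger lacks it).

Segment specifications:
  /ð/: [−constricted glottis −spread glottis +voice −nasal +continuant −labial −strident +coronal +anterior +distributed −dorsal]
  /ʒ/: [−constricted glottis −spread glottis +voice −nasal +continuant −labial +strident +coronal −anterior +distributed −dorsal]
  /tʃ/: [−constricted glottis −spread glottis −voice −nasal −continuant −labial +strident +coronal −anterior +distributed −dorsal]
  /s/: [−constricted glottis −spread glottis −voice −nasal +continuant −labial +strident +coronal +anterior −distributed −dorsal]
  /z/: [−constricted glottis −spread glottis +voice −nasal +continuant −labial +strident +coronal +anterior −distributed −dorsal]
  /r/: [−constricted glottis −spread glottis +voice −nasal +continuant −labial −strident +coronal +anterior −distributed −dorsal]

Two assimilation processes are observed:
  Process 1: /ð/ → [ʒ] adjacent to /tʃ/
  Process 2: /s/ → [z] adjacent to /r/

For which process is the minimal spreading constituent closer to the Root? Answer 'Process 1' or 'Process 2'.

Process 1 alters [anterior], [strident]; the lowest common ancestor is Coronal (depth 2 from Root).
Process 2 alters [voice]; the lowest dominating node is [voice] (depth 3 from Root).
Depth 2 < depth 3; Process 1 involves the structurally higher constituent Coronal.

Process 1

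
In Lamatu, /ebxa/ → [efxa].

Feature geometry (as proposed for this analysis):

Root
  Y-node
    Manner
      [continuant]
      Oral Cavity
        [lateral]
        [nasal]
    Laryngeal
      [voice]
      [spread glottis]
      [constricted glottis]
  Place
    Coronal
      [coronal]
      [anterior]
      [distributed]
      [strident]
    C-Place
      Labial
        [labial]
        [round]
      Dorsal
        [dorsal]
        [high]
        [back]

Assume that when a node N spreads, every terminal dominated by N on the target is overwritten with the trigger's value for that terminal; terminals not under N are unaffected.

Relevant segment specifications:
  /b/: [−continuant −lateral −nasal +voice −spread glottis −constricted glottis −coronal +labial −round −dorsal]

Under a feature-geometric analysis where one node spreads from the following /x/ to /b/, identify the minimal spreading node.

Feature comparison: [voice], [continuant] differ between /b/ and [f]; the remaining terminals match.
Tracing each changed feature up the tree, the paths first meet at Y-node; any lower node misses at least one of them.
If Y-node spreads, every terminal under it takes /x/'s value, producing [f] as observed.
[dorsal], [labial] — on which /x/ differs from /b/ — are unchanged, so Root cannot have spread; the constituent is no larger than Y-node.

Y-node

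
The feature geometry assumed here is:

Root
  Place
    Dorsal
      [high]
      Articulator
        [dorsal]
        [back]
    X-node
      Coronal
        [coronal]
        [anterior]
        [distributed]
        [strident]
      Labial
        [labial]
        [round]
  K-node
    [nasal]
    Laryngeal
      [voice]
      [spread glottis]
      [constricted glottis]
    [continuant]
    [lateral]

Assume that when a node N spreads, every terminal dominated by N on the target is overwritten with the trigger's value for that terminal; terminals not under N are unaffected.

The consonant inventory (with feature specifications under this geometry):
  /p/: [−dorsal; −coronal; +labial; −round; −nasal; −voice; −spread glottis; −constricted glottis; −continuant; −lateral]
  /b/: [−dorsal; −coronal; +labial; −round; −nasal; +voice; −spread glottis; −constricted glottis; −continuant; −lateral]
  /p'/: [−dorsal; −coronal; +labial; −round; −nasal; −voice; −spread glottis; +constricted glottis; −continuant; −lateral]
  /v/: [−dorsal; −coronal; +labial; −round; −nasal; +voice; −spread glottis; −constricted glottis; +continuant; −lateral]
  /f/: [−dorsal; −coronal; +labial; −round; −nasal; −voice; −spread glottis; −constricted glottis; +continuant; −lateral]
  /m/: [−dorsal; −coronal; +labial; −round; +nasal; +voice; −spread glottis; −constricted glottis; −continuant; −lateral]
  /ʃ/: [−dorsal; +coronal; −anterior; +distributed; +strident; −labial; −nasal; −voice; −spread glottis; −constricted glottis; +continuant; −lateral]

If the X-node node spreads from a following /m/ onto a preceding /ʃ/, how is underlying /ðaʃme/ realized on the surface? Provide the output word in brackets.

[ðafme]

Terminals under X-node in this geometry: [coronal], [anterior], [distributed], [strident], [labial], [round].
Spreading X-node from /m/ onto /ʃ/ replaces those values with /m/'s: [−coronal], [+labial], [−round]. Features outside X-node ([dorsal], [nasal], [voice], …) stay as in /ʃ/.
Among the inventory, only /f/ has exactly this specification, giving the surface form [ðafme].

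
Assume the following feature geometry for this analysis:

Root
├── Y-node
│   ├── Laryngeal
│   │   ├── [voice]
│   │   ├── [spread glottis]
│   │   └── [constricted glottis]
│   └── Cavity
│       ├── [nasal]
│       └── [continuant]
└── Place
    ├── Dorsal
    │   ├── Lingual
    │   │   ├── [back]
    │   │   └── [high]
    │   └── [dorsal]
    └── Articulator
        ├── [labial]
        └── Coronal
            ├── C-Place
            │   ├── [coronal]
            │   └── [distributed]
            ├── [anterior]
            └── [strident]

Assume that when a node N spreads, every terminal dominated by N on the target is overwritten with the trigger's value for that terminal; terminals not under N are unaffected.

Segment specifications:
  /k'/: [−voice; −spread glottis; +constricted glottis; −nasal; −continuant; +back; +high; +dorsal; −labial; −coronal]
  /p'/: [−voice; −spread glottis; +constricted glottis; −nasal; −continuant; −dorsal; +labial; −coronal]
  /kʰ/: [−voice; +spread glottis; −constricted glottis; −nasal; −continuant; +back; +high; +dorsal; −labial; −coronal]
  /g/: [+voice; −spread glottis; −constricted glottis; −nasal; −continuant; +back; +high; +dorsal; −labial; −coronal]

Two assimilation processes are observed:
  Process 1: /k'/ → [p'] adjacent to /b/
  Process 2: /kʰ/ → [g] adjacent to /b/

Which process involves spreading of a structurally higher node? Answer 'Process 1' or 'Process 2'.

Process 1

Process 1 alters [labial], [dorsal], [high], [back]; the lowest common ancestor is Place (depth 1 from Root).
Process 2 alters [voice], [spread glottis]; the lowest common ancestor is Laryngeal (depth 2 from Root).
Place is closer to Root than Laryngeal, so Process 1 spreads the higher node.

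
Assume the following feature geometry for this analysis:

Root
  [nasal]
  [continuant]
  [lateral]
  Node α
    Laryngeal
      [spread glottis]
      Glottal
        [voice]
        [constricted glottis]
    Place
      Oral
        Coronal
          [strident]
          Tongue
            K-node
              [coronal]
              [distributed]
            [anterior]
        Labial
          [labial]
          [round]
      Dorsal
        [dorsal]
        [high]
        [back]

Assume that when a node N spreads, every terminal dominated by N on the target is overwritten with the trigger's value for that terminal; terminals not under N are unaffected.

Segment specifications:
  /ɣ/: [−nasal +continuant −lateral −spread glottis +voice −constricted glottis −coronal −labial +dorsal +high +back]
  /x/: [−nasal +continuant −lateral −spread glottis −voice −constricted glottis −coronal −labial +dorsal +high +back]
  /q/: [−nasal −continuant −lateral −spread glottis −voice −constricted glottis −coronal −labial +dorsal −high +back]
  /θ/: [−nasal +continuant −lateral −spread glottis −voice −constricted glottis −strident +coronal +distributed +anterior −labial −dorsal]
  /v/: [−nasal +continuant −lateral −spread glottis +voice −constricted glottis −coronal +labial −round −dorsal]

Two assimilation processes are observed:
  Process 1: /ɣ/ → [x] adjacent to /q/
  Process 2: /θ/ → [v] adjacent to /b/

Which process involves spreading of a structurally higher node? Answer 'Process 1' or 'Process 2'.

In Process 1, [voice] changes, so the minimal spreading node is [voice] at depth 4.
Process 2: the features that change are [voice], [labial], [round], [coronal], [anterior], [distributed], [strident]; the minimal node is Node α (depth 1).
Depth 1 < depth 4; Process 2 involves the structurally higher constituent Node α.

Process 2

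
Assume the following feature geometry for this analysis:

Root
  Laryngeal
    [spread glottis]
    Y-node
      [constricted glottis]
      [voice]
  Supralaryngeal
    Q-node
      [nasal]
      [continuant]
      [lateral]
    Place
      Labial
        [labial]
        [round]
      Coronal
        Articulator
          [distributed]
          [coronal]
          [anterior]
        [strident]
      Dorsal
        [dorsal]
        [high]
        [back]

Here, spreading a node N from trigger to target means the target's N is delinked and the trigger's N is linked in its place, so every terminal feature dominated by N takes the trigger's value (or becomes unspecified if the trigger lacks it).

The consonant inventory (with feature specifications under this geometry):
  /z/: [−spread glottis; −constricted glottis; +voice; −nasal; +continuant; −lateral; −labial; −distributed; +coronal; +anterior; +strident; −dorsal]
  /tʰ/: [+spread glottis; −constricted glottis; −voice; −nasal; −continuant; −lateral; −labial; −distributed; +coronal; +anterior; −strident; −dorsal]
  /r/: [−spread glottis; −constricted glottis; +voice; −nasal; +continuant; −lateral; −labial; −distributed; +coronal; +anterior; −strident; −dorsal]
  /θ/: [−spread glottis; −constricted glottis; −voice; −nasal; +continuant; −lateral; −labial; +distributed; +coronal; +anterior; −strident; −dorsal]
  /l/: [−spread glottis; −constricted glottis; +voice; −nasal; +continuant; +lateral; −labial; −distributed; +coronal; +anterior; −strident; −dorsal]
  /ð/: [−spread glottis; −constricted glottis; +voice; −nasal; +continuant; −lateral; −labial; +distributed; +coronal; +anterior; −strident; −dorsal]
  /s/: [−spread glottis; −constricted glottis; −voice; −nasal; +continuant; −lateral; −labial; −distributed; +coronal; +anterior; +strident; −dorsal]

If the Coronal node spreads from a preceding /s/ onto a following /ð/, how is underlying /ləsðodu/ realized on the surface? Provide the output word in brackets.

The Coronal node dominates the terminals [distributed], [coronal], [anterior], [strident].
The target acquires /s/'s values for everything under Coronal — [−distributed], [+coronal], [+anterior], [+strident] — while keeping its own [spread glottis], [constricted glottis], [voice], ….
The resulting bundle matches /z/ in the inventory; substituting it for /ð/ gives [ləszodu].

[ləszodu]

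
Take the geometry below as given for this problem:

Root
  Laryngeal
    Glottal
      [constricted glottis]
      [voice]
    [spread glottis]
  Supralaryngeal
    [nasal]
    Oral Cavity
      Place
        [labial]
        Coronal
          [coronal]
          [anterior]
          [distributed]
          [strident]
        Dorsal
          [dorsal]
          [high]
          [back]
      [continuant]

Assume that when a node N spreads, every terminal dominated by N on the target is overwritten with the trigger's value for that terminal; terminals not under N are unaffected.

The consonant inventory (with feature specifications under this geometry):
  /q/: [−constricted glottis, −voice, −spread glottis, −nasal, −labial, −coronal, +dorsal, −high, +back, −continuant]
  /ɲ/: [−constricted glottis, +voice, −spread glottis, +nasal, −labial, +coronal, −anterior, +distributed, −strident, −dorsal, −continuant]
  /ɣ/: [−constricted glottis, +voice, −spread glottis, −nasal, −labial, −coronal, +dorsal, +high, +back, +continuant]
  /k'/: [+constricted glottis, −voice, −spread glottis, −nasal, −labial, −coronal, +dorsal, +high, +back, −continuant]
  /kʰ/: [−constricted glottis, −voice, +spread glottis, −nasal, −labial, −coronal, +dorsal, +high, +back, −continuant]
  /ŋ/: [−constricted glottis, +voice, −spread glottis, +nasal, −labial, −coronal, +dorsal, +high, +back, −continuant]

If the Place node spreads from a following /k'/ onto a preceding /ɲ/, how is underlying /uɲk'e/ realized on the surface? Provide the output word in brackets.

[uŋk'e]

The Place node dominates the terminals [labial], [coronal], [anterior], [distributed], [strident], [dorsal], [high], [back].
After delinking /ɲ/'s Place and linking /k'/'s, the affected terminals become [−labial], [−coronal], [+dorsal], [+high], [+back]; [constricted glottis], [voice], [spread glottis], … (outside Place) are retained from /ɲ/.
The resulting bundle matches /ŋ/ in the inventory; substituting it for /ɲ/ gives [uŋk'e].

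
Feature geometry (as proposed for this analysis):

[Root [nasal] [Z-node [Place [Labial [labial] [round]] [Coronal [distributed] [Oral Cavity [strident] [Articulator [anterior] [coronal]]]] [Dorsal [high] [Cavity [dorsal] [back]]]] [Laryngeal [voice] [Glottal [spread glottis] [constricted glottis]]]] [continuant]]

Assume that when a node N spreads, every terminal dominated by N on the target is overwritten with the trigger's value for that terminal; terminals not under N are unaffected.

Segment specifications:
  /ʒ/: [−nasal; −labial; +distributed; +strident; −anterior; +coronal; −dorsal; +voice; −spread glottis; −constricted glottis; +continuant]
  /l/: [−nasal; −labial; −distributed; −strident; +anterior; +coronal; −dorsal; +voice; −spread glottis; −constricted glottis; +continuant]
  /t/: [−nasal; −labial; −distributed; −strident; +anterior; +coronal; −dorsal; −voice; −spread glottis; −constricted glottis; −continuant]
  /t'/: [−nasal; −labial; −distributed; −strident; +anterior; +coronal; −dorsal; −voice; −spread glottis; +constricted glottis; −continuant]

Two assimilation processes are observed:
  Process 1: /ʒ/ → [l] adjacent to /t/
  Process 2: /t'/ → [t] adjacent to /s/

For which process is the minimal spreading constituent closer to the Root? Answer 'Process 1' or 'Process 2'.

Process 1

Process 1 alters [anterior], [distributed], [strident]; the lowest common ancestor is Coronal (depth 3 from Root).
Process 2 alters [constricted glottis]; the lowest dominating node is [constricted glottis] (depth 4 from Root).
Coronal (depth 3) sits above [constricted glottis] (depth 4), making Process 1 the one with the higher spreading node.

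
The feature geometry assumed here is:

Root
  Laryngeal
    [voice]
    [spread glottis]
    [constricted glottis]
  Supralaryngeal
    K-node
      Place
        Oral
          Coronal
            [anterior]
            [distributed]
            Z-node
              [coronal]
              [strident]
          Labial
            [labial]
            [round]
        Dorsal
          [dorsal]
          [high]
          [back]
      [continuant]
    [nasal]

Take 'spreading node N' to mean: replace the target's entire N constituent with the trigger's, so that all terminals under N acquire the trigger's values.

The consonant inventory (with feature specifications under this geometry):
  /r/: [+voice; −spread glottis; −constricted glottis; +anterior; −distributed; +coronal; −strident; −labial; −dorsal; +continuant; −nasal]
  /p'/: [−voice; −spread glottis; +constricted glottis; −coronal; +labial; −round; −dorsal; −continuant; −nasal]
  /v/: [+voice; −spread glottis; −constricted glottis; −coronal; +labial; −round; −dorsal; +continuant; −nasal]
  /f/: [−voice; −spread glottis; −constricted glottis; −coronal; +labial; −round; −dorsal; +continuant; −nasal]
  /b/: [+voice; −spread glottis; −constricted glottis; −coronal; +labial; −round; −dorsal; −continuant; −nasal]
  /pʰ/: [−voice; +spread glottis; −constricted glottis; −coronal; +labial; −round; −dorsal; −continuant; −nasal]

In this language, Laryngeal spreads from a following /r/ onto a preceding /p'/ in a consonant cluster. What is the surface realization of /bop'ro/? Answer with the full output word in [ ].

Terminals under Laryngeal in this geometry: [voice], [spread glottis], [constricted glottis].
Spreading Laryngeal from /r/ onto /p'/ replaces those values with /r/'s: [+voice], [−spread glottis], [−constricted glottis]. Features outside Laryngeal ([coronal], [labial], [round], …) stay as in /p'/.
The resulting bundle matches /b/ in the inventory; substituting it for /p'/ gives [bobro].

[bobro]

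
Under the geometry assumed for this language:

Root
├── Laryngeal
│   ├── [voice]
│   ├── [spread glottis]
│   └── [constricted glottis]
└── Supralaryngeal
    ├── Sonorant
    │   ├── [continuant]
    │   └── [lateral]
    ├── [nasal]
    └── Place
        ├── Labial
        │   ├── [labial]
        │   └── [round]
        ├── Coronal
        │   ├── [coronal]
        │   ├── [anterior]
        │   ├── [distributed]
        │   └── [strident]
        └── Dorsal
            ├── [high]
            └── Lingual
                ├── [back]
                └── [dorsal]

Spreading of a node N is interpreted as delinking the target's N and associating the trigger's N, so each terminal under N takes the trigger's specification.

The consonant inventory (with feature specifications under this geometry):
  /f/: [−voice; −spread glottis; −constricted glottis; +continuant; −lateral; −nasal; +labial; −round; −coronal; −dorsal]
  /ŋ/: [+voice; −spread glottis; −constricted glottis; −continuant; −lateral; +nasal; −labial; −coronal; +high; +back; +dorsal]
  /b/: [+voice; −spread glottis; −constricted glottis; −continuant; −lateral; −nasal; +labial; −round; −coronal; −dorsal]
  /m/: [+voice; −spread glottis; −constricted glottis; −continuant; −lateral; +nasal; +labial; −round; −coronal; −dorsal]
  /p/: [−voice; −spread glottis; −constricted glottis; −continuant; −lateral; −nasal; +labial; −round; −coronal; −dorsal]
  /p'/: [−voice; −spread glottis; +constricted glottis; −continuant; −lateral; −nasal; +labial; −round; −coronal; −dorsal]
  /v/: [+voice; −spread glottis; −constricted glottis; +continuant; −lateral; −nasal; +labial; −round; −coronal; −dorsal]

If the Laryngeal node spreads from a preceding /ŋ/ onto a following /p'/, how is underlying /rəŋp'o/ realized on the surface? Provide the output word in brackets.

[rəŋbo]

The Laryngeal node dominates the terminals [voice], [spread glottis], [constricted glottis].
The target acquires /ŋ/'s values for everything under Laryngeal — [+voice], [−spread glottis], [−constricted glottis] — while keeping its own [continuant], [lateral], [nasal], ….
The resulting bundle matches /b/ in the inventory; substituting it for /p'/ gives [rəŋbo].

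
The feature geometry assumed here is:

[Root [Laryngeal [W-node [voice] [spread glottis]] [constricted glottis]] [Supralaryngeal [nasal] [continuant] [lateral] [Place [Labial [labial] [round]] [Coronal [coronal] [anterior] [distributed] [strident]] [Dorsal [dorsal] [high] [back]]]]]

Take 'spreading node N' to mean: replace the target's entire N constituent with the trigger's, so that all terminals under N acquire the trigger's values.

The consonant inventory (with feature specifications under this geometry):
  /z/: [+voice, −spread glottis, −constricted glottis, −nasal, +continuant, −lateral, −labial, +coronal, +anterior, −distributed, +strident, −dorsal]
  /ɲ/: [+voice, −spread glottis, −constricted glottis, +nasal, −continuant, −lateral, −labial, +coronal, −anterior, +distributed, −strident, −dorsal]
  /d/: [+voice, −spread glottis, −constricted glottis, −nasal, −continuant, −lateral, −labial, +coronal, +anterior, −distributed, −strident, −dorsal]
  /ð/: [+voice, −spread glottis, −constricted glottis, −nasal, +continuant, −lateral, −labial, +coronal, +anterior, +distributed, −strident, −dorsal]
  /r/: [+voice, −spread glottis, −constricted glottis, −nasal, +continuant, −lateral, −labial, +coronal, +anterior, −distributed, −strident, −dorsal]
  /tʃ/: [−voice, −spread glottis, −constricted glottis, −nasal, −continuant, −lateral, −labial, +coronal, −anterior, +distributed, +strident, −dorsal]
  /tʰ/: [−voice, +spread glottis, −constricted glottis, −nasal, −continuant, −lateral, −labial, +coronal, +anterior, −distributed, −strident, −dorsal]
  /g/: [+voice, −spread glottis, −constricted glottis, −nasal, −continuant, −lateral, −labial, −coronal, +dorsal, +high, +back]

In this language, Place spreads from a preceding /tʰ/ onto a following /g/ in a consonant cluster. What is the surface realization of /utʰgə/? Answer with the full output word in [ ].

[utʰdə]

The Place node dominates the terminals [labial], [round], [coronal], [anterior], [distributed], [strident], [dorsal], [high], [back].
The target acquires /tʰ/'s values for everything under Place — [−labial], [+coronal], [+anterior], [−distributed], [−strident], [−dorsal] — while keeping its own [voice], [spread glottis], [constricted glottis], ….
Among the inventory, only /d/ has exactly this specification, giving the surface form [utʰdə].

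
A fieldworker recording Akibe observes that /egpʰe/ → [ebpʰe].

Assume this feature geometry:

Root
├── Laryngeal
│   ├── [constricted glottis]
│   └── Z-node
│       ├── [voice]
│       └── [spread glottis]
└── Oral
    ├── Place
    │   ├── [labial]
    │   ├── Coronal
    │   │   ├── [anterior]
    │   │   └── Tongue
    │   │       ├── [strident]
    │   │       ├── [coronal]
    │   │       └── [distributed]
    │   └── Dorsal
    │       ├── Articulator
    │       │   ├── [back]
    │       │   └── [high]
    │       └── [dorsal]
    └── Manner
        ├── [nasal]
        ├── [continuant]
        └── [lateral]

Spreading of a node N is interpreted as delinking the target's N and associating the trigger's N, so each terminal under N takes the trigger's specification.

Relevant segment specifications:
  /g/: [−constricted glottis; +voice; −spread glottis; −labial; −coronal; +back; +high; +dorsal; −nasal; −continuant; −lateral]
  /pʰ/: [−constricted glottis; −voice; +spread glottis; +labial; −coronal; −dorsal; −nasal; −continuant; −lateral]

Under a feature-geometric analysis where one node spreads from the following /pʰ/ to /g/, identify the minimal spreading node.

Place

The alternation /g/ → [b] changes [labial], [dorsal], [high], [back] and nothing else.
In this geometry the lowest node dominating all of them is Place: every daughter of Place dominates only a proper subset, so no lower node suffices.
If Place spreads, every terminal under it takes /pʰ/'s value, producing [b] as observed.
Features on which the two segments disagree outside Place, such as [voice], [spread glottis], are unchanged — nothing dominating them spread, and Place is the minimal sufficient constituent.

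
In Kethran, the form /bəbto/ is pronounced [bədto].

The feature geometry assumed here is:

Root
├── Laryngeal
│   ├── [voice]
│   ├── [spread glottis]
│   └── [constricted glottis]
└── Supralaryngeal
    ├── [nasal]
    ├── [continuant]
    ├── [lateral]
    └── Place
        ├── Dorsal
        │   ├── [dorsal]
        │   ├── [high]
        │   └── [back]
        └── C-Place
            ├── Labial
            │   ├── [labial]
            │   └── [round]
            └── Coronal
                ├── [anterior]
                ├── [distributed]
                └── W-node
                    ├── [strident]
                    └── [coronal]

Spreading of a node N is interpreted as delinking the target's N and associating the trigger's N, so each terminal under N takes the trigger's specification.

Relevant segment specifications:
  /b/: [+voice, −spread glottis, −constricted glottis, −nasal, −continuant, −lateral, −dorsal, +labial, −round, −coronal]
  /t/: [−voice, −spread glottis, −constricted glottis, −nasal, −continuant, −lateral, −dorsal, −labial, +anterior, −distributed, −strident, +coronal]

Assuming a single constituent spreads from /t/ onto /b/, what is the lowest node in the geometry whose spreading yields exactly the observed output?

C-Place

Feature comparison: [labial], [round], [coronal], [anterior], [distributed], [strident] differ between /b/ and [d]; the remaining terminals match.
These terminals are all dominated by C-Place, and no proper subconstituent of C-Place covers them all; C-Place is their lowest common ancestor.
Spreading C-Place from /t/ overwrites each of those terminals with /t/'s values, yielding exactly [d].
[voice] stays as in /b/ although /t/ differs there, so no node dominating it spread; among the remaining candidates C-Place is the lowest that derives the output.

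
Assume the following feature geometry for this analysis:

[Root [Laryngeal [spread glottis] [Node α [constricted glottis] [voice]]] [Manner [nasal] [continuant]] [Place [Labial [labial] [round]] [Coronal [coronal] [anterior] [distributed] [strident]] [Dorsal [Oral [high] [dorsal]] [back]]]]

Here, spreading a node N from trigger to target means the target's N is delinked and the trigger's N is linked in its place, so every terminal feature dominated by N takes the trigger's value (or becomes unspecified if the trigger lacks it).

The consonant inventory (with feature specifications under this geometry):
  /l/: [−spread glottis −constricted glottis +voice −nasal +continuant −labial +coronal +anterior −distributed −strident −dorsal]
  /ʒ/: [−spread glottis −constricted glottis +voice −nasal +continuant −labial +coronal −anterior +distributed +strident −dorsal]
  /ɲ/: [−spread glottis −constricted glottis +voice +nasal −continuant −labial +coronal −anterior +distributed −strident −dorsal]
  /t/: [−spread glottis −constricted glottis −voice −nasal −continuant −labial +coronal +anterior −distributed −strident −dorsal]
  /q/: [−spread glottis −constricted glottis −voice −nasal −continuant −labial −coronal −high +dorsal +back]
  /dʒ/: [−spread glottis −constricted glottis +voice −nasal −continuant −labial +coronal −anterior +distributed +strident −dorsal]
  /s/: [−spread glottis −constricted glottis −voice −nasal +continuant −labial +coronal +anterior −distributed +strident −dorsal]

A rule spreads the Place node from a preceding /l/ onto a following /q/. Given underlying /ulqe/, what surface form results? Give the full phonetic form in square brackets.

[ulte]

Terminals under Place in this geometry: [labial], [round], [coronal], [anterior], [distributed], [strident], [high], [dorsal], [back].
Spreading Place from /l/ onto /q/ replaces those values with /l/'s: [−labial], [+coronal], [+anterior], [−distributed], [−strident], [−dorsal]. Features outside Place ([spread glottis], [constricted glottis], [voice], …) stay as in /q/.
The resulting bundle matches /t/ in the inventory; substituting it for /q/ gives [ulte].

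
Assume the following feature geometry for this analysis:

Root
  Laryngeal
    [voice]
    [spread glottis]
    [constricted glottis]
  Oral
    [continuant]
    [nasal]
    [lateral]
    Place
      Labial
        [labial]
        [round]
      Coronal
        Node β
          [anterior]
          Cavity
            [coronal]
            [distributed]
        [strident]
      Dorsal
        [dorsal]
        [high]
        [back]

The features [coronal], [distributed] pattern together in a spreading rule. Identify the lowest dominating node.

[coronal] is immediately dominated by Cavity.
[distributed] is immediately dominated by Cavity.
Cavity is the lowest common ancestor — every listed feature sits under it, and no single subconstituent of Cavity covers them all.

Cavity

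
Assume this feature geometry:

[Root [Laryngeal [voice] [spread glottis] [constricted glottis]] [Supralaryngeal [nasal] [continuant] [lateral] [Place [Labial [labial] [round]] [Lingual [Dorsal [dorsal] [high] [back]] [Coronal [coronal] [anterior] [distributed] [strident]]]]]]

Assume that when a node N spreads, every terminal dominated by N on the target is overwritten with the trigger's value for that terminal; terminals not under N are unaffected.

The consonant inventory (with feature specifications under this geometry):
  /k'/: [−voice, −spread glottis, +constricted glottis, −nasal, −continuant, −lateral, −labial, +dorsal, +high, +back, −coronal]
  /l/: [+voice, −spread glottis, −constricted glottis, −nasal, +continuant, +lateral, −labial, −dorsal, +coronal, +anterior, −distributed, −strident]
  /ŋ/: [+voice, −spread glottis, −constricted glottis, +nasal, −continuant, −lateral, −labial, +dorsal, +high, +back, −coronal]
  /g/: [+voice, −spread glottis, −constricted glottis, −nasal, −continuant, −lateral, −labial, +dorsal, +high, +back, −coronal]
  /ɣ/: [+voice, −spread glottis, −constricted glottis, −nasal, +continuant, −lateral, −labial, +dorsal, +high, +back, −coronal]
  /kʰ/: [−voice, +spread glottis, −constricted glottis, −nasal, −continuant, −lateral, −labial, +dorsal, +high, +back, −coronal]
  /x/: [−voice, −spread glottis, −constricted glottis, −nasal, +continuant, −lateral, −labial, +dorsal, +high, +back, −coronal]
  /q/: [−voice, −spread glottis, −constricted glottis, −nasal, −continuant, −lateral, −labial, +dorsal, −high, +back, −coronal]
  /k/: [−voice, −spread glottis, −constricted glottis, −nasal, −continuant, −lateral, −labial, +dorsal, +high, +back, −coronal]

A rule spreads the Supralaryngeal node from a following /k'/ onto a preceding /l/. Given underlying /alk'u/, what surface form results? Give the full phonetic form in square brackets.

The Supralaryngeal node dominates the terminals [nasal], [continuant], [lateral], [labial], [round], [dorsal], [high], [back], [coronal], [anterior], [distributed], [strident].
The target acquires /k'/'s values for everything under Supralaryngeal — [−nasal], [−continuant], [−lateral], [−labial], [+dorsal], [+high], [+back], [−coronal] — while keeping its own [voice], [spread glottis], [constricted glottis].
Among the inventory, only /g/ has exactly this specification, giving the surface form [agk'u].

[agk'u]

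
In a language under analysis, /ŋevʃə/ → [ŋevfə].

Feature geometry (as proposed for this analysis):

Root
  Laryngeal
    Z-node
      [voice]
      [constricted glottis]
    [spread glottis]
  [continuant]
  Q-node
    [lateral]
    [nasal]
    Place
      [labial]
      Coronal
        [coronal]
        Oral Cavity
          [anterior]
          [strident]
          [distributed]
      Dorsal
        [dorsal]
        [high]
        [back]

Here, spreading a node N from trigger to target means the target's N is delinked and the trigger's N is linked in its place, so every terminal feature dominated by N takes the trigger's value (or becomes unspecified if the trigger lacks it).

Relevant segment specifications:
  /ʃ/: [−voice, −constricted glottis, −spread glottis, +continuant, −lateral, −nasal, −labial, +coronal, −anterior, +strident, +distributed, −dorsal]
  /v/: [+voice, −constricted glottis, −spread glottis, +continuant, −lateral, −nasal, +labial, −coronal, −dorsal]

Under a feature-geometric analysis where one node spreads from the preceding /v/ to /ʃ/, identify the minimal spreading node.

Place

Comparing /ʃ/ with its surface form [f], the features that change are [labial], [coronal], [anterior], [distributed], [strident].
Tracing each changed feature up the tree, the paths first meet at Place; any lower node misses at least one of them.
Delinking /ʃ/'s Place and associating /v/'s Place gives precisely the feature bundle of [f].
[voice], a feature on which the two segments disagree outside Place, is unchanged — nothing dominating it spread, and Place is the minimal sufficient constituent.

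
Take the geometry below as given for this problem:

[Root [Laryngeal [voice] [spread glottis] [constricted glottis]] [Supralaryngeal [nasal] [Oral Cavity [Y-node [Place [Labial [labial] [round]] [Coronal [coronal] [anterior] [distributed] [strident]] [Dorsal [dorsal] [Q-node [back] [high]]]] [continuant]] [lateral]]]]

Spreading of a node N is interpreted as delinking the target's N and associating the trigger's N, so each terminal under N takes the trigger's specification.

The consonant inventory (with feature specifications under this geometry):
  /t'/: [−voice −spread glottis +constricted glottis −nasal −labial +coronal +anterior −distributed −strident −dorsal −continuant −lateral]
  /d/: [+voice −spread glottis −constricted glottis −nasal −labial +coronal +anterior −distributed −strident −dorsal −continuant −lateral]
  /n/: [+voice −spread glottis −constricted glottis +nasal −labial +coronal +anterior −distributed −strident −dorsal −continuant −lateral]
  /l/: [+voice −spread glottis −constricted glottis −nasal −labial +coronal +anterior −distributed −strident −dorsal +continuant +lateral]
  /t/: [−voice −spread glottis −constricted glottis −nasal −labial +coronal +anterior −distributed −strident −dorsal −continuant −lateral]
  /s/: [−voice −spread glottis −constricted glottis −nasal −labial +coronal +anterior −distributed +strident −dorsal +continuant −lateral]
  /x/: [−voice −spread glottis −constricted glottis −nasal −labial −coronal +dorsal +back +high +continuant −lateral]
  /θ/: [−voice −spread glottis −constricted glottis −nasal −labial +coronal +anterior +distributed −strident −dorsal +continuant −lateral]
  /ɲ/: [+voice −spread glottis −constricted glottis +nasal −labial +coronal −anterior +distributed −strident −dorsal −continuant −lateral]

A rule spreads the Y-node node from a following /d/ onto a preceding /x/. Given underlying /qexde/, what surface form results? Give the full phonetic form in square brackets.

The Y-node node dominates the terminals [labial], [round], [coronal], [anterior], [distributed], [strident], [dorsal], [back], [high], [continuant].
The target acquires /d/'s values for everything under Y-node — [−labial], [+coronal], [+anterior], [−distributed], [−strident], [−dorsal], [−continuant] — while keeping its own [voice], [spread glottis], [constricted glottis], ….
The resulting bundle matches /t/ in the inventory; substituting it for /x/ gives [qetde].

[qetde]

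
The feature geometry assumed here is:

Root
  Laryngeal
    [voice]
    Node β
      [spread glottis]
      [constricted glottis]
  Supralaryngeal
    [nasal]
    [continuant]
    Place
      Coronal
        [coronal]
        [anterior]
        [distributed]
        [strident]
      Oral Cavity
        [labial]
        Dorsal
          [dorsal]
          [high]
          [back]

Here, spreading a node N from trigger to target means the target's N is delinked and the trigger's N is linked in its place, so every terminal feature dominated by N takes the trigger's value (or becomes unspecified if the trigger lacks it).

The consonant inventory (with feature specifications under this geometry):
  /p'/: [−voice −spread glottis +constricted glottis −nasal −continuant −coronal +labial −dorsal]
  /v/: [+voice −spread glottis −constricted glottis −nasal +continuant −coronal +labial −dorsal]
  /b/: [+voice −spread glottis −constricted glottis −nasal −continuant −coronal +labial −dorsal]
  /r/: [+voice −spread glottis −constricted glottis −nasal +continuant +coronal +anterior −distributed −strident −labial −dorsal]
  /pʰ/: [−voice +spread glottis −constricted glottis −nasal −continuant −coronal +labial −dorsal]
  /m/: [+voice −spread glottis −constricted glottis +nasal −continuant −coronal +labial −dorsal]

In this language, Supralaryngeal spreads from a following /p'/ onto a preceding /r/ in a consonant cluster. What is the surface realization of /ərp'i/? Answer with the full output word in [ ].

The Supralaryngeal node dominates the terminals [nasal], [continuant], [coronal], [anterior], [distributed], [strident], [labial], [dorsal], [high], [back].
Spreading Supralaryngeal from /p'/ onto /r/ replaces those values with /p'/'s: [−nasal], [−continuant], [−coronal], [+labial], [−dorsal]. Features outside Supralaryngeal ([voice], [spread glottis], [constricted glottis]) stay as in /r/.
The resulting bundle matches /b/ in the inventory; substituting it for /r/ gives [əbp'i].

[əbp'i]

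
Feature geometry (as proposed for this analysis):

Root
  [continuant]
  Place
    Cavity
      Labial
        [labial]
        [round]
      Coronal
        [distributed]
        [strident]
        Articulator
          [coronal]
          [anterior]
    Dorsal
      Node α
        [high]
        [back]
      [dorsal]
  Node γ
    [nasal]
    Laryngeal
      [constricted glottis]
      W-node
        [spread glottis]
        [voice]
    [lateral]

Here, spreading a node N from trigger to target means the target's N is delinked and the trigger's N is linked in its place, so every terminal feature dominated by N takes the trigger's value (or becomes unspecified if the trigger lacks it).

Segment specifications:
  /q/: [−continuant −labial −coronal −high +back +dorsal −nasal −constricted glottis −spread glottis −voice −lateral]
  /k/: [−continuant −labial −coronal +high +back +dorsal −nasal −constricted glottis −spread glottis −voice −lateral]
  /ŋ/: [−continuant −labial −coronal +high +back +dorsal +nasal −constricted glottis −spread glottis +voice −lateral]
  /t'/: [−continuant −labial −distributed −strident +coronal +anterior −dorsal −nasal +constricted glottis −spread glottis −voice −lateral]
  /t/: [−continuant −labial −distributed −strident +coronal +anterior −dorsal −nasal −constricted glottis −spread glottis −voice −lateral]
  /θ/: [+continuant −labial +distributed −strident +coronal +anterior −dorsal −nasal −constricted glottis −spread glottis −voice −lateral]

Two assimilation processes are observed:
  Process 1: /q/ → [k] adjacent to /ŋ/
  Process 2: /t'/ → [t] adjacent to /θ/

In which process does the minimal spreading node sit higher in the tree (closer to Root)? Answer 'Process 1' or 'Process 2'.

Process 2

In Process 1, [high] changes, so the minimal spreading node is [high] at depth 4.
In Process 2, [constricted glottis] changes, so the minimal spreading node is [constricted glottis] at depth 3.
[constricted glottis] is closer to Root than [high], so Process 2 spreads the higher node.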